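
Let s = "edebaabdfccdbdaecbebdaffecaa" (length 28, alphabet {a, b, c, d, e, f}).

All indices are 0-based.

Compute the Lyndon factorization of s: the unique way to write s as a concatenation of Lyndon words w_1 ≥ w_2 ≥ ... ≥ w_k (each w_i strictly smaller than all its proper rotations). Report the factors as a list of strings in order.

emit factor 1: 'e' (i=0, period=1)
emit factor 2: 'de' (i=1, period=2)
emit factor 3: 'b' (i=3, period=1)
emit factor 4: 'aabdfccdbdaecbebdaffec' (i=4, period=22)
emit factor 5: 'a' (i=26, period=1)
emit factor 6: 'a' (i=27, period=1)

["e", "de", "b", "aabdfccdbdaecbebdaffec", "a", "a"]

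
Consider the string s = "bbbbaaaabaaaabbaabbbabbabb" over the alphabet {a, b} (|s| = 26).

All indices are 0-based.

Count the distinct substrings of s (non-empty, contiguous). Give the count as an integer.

sorted suffixes:
  #0 SA[0]=4  'aaaabaaaabbaabbbabbabb'
  #1 SA[1]=9  'aaaabbaabbbabbabb'
  #2 SA[2]=5  'aaabaaaabbaabbbabbabb'
  #3 SA[3]=10  'aaabbaabbbabbabb'
  #4 SA[4]=6  'aabaaaabbaabbbabbabb'
  #5 SA[5]=11  'aabbaabbbabbabb'
  #6 SA[6]=15  'aabbbabbabb'
  #7 SA[7]=7  'abaaaabbaabbbabbabb'
  #8 SA[8]=23  'abb'
  #9 SA[9]=12  'abbaabbbabbabb'
  #10 SA[10]=20  'abbabb'
  #11 SA[11]=16  'abbbabbabb'
  #12 SA[12]=25  'b'
  #13 SA[13]=3  'baaaabaaaabbaabbbabbabb'
  #14 SA[14]=8  'baaaabbaabbbabbabb'
  #15 SA[15]=14  'baabbbabbabb'
  #16 SA[16]=22  'babb'
  #17 SA[17]=19  'babbabb'
  #18 SA[18]=24  'bb'
  #19 SA[19]=2  'bbaaaabaaaabbaabbbabbabb'
  #20 SA[20]=13  'bbaabbbabbabb'
  #21 SA[21]=21  'bbabb'
  #22 SA[22]=18  'bbabbabb'
  #23 SA[23]=1  'bbbaaaabaaaabbaabbbabbabb'
  #24 SA[24]=17  'bbbabbabb'
  #25 SA[25]=0  'bbbbaaaabaaaabbaabbbabbabb'

SA = [4, 9, 5, 10, 6, 11, 15, 7, 23, 12, 20, 16, 25, 3, 8, 14, 22, 19, 24, 2, 13, 21, 18, 1, 17, 0]
[i] adj suffixes → lcp
  [1] 4/9 → 5 ('aaaab')
  [2] 9/5 → 3 ('aaa')
  [3] 5/10 → 4 ('aaab')
  [4] 10/6 → 2 ('aa')
  [5] 6/11 → 3 ('aab')
  [6] 11/15 → 4 ('aabb')
  [7] 15/7 → 1 ('a')
  [8] 7/23 → 2 ('ab')
  [9] 23/12 → 3 ('abb')
  [10] 12/20 → 4 ('abba')
  [11] 20/16 → 3 ('abb')
  [12] 16/25 → 0 ('')
  [13] 25/3 → 1 ('b')
  [14] 3/8 → 6 ('baaaab')
  [15] 8/14 → 3 ('baa')
  [16] 14/22 → 2 ('ba')
  [17] 22/19 → 4 ('babb')
  [18] 19/24 → 1 ('b')
  [19] 24/2 → 2 ('bb')
  [20] 2/13 → 4 ('bbaa')
  [21] 13/21 → 3 ('bba')
  [22] 21/18 → 5 ('bbabb')
  [23] 18/1 → 2 ('bb')
  [24] 1/17 → 4 ('bbba')
  [25] 17/0 → 3 ('bbb')

n(n+1)/2 = 26·27/2 = 351
Σ LCP = 0 + 5 + 3 + 4 + 2 + 3 + 4 + 1 + 2 + 3 + 4 + 3 + 0 + 1 + 6 + 3 + 2 + 4 + 1 + 2 + 4 + 3 + 5 + 2 + 4 + 3 = 74
distinct = 351 − 74 = 277

277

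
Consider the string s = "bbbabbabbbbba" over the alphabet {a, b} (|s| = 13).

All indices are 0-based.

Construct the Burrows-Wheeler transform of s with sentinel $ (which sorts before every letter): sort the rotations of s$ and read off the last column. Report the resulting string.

rank  rotation        last
    0  $bbbabbabbbbba  a
    1  a$bbbabbabbbbb  b
    2  abbabbbbba$bbb  b
    3  abbbbba$bbbabb  b
    4  ba$bbbabbabbbb  b
    5  babbabbbbba$bb  b
    6  babbbbba$bbbab  b
    7  bba$bbbabbabbb  b
    8  bbabbabbbbba$b  b
    9  bbabbbbba$bbba  a
   10  bbba$bbbabbabb  b
   11  bbbabbabbbbba$  $
   12  bbbba$bbbabbab  b
   13  bbbbba$bbbabba  a

abbbbbbbbab$ba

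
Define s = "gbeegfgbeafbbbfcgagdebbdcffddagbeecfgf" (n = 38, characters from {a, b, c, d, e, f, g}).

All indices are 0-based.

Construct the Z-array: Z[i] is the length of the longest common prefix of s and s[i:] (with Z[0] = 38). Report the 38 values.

Z[0]=38
i=1: outside box; Z[1]=0
i=2: outside box; Z[2]=0
i=3: outside box; Z[3]=0
i=4: outside box; Z[4]=1 scan→box=[4,5)
i=5: outside box; Z[5]=0
i=6: outside box; Z[6]=3 scan→box=[6,9)
i=7: min(r-i=2, Z[1]=0)=0; Z[7]=0
i=8: min(r-i=1, Z[2]=0)=0; Z[8]=0
i=9: outside box; Z[9]=0
i=10: outside box; Z[10]=0
i=11: outside box; Z[11]=0
i=12: outside box; Z[12]=0
i=13: outside box; Z[13]=0
i=14: outside box; Z[14]=0
i=15: outside box; Z[15]=0
i=16: outside box; Z[16]=1 scan→box=[16,17)
i=17: outside box; Z[17]=0
i=18: outside box; Z[18]=1 scan→box=[18,19)
i=19: outside box; Z[19]=0
i=20: outside box; Z[20]=0
i=21: outside box; Z[21]=0
i=22: outside box; Z[22]=0
i=23: outside box; Z[23]=0
i=24: outside box; Z[24]=0
i=25: outside box; Z[25]=0
i=26: outside box; Z[26]=0
i=27: outside box; Z[27]=0
i=28: outside box; Z[28]=0
i=29: outside box; Z[29]=0
i=30: outside box; Z[30]=4 scan→box=[30,34)
i=31: min(r-i=3, Z[1]=0)=0; Z[31]=0
i=32: min(r-i=2, Z[2]=0)=0; Z[32]=0
i=33: min(r-i=1, Z[3]=0)=0; Z[33]=0
i=34: outside box; Z[34]=0
i=35: outside box; Z[35]=0
i=36: outside box; Z[36]=1 scan→box=[36,37)
i=37: outside box; Z[37]=0

[38, 0, 0, 0, 1, 0, 3, 0, 0, 0, 0, 0, 0, 0, 0, 0, 1, 0, 1, 0, 0, 0, 0, 0, 0, 0, 0, 0, 0, 0, 4, 0, 0, 0, 0, 0, 1, 0]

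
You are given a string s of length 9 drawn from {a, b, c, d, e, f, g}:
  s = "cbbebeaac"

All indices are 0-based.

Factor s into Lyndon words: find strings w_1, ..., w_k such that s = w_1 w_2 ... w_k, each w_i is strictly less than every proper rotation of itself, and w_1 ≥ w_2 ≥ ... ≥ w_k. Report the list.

emit factor 1: 'c' (i=0, period=1)
emit factor 2: 'bbebe' (i=1, period=5)
emit factor 3: 'aac' (i=6, period=3)

["c", "bbebe", "aac"]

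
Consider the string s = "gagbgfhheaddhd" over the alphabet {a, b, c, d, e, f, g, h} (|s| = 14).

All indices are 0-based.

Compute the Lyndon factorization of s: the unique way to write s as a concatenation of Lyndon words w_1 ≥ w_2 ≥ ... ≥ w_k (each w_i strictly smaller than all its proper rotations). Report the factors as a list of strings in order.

emit factor 1: 'g' (i=0, period=1)
emit factor 2: 'agbgfhhe' (i=1, period=8)
emit factor 3: 'addhd' (i=9, period=5)

["g", "agbgfhhe", "addhd"]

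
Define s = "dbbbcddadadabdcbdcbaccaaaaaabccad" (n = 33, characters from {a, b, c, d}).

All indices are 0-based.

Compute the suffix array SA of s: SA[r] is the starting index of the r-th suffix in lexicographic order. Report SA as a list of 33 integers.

sorted suffixes:
  #0 SA[0]=22  'aaaaaabccad'
  #1 SA[1]=23  'aaaaabccad'
  #2 SA[2]=24  'aaaabccad'
  #3 SA[3]=25  'aaabccad'
  #4 SA[4]=26  'aabccad'
  #5 SA[5]=27  'abccad'
  #6 SA[6]=11  'abdcbdcbaccaaaaaabccad'
  #7 SA[7]=19  'accaaaaaabccad'
  #8 SA[8]=31  'ad'
  #9 SA[9]=9  'adabdcbdcbaccaaaaaabccad'
  #10 SA[10]=7  'adadabdcbdcbaccaaaaaabccad'
  #11 SA[11]=18  'baccaaaaaabccad'
  #12 SA[12]=1  'bbbcddadadabdcbdcbaccaaaaaabccad'
  #13 SA[13]=2  'bbcddadadabdcbdcbaccaaaaaabccad'
  #14 SA[14]=28  'bccad'
  #15 SA[15]=3  'bcddadadabdcbdcbaccaaaaaabccad'
  #16 SA[16]=15  'bdcbaccaaaaaabccad'
  #17 SA[17]=12  'bdcbdcbaccaaaaaabccad'
  #18 SA[18]=21  'caaaaaabccad'
  #19 SA[19]=30  'cad'
  #20 SA[20]=17  'cbaccaaaaaabccad'
  #21 SA[21]=14  'cbdcbaccaaaaaabccad'
  #22 SA[22]=20  'ccaaaaaabccad'
  #23 SA[23]=29  'ccad'
  #24 SA[24]=4  'cddadadabdcbdcbaccaaaaaabccad'
  #25 SA[25]=32  'd'
  #26 SA[26]=10  'dabdcbdcbaccaaaaaabccad'
  #27 SA[27]=8  'dadabdcbdcbaccaaaaaabccad'
  #28 SA[28]=6  'dadadabdcbdcbaccaaaaaabccad'
  #29 SA[29]=0  'dbbbcddadadabdcbdcbaccaaaaaabccad'
  #30 SA[30]=16  'dcbaccaaaaaabccad'
  #31 SA[31]=13  'dcbdcbaccaaaaaabccad'
  #32 SA[32]=5  'ddadadabdcbdcbaccaaaaaabccad'

[22, 23, 24, 25, 26, 27, 11, 19, 31, 9, 7, 18, 1, 2, 28, 3, 15, 12, 21, 30, 17, 14, 20, 29, 4, 32, 10, 8, 6, 0, 16, 13, 5]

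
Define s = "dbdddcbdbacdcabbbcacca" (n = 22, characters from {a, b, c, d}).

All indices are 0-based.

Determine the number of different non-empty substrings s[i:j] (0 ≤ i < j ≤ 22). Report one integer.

rank | idx | suffix
   0 |  21 | a
   1 |  13 | abbbcacca
   2 |  18 | acca
   3 |   9 | acdcabbbcacca
   4 |   8 | bacdcabbbcacca
   5 |  14 | bbbcacca
   6 |  15 | bbcacca
   7 |  16 | bcacca
   8 |   6 | bdbacdcabbbcacca
   9 |   1 | bdddcbdbacdcabbbcacca
  10 |  20 | ca
  11 |  12 | cabbbcacca
  12 |  17 | cacca
  13 |   5 | cbdbacdcabbbcacca
  14 |  19 | cca
  15 |  10 | cdcabbbcacca
  16 |   7 | dbacdcabbbcacca
  17 |   0 | dbdddcbdbacdcabbbcacca
  18 |  11 | dcabbbcacca
  19 |   4 | dcbdbacdcabbbcacca
  20 |   3 | ddcbdbacdcabbbcacca
  21 |   2 | dddcbdbacdcabbbcacca

SA = [21, 13, 18, 9, 8, 14, 15, 16, 6, 1, 20, 12, 17, 5, 19, 10, 7, 0, 11, 4, 3, 2]
rank  pair      lcp
   1  s[21:],s[13:]  1  'a'
   2  s[13:],s[18:]  1  'a'
   3  s[18:],s[9:]  2  'ac'
   4  s[9:],s[8:]  0  ''
   5  s[8:],s[14:]  1  'b'
   6  s[14:],s[15:]  2  'bb'
   7  s[15:],s[16:]  1  'b'
   8  s[16:],s[6:]  1  'b'
   9  s[6:],s[1:]  2  'bd'
  10  s[1:],s[20:]  0  ''
  11  s[20:],s[12:]  2  'ca'
  12  s[12:],s[17:]  2  'ca'
  13  s[17:],s[5:]  1  'c'
  14  s[5:],s[19:]  1  'c'
  15  s[19:],s[10:]  1  'c'
  16  s[10:],s[7:]  0  ''
  17  s[7:],s[0:]  2  'db'
  18  s[0:],s[11:]  1  'd'
  19  s[11:],s[4:]  2  'dc'
  20  s[4:],s[3:]  1  'd'
  21  s[3:],s[2:]  2  'dd'

n(n+1)/2 = 22·23/2 = 253
Σ LCP = 0 + 1 + 1 + 2 + 0 + 1 + 2 + 1 + 1 + 2 + 0 + 2 + 2 + 1 + 1 + 1 + 0 + 2 + 1 + 2 + 1 + 2 = 26
distinct = 253 − 26 = 227

227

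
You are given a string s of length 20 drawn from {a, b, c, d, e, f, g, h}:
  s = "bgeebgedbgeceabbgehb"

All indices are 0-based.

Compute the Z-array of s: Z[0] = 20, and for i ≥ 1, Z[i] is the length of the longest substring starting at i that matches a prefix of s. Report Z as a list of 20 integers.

Z[0]=20
i=1: fresh scan; Z[1]=0
i=2: fresh scan; Z[2]=0
i=3: fresh scan; Z[3]=0
i=4: fresh scan; Z[4]=3 scan→box=[4,7)
i=5: min(r-i=2, Z[1]=0)=0; Z[5]=0
i=6: min(r-i=1, Z[2]=0)=0; Z[6]=0
i=7: fresh scan; Z[7]=0
i=8: fresh scan; Z[8]=3 scan→box=[8,11)
i=9: min(r-i=2, Z[1]=0)=0; Z[9]=0
i=10: min(r-i=1, Z[2]=0)=0; Z[10]=0
i=11: fresh scan; Z[11]=0
i=12: fresh scan; Z[12]=0
i=13: fresh scan; Z[13]=0
i=14: fresh scan; Z[14]=1 scan→box=[14,15)
i=15: fresh scan; Z[15]=3 scan→box=[15,18)
i=16: min(r-i=2, Z[1]=0)=0; Z[16]=0
i=17: min(r-i=1, Z[2]=0)=0; Z[17]=0
i=18: fresh scan; Z[18]=0
i=19: fresh scan; Z[19]=1 scan→box=[19,20)

[20, 0, 0, 0, 3, 0, 0, 0, 3, 0, 0, 0, 0, 0, 1, 3, 0, 0, 0, 1]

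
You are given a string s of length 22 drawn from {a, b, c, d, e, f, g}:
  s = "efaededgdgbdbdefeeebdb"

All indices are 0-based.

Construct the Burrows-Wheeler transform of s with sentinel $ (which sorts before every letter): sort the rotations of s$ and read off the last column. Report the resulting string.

rank  rotation                 last
    0  $efaededgdgbdbdefeeebdb  b
    1  aededgdgbdbdefeeebdb$ef  f
    2  b$efaededgdgbdbdefeeebd  d
    3  bdb$efaededgdgbdbdefeee  e
    4  bdbdefeeebdb$efaededgdg  g
    5  bdefeeebdb$efaededgdgbd  d
    6  db$efaededgdgbdbdefeeeb  b
    7  dbdefeeebdb$efaededgdgb  b
    8  dedgdgbdbdefeeebdb$efae  e
    9  defeeebdb$efaededgdgbdb  b
   10  dgbdbdefeeebdb$efaededg  g
   11  dgdgbdbdefeeebdb$efaede  e
   12  ebdb$efaededgdgbdbdefee  e
   13  ededgdgbdbdefeeebdb$efa  a
   14  edgdgbdbdefeeebdb$efaed  d
   15  eebdb$efaededgdgbdbdefe  e
   16  eeebdb$efaededgdgbdbdef  f
   17  efaededgdgbdbdefeeebdb$  $
   18  efeeebdb$efaededgdgbdbd  d
   19  faededgdgbdbdefeeebdb$e  e
   20  feeebdb$efaededgdgbdbde  e
   21  gbdbdefeeebdb$efaededgd  d
   22  gdgbdbdefeeebdb$efaeded  d

bfdegdbbebgeeadef$deedd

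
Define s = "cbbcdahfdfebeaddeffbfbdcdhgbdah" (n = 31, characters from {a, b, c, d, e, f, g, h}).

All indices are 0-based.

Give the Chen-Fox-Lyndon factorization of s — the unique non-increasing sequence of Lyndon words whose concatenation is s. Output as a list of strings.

emit factor 1: 'c' (i=0, period=1)
emit factor 2: 'bbcd' (i=1, period=4)
emit factor 3: 'ahfdfebe' (i=5, period=8)
emit factor 4: 'addeffbfbdcdhgbdah' (i=13, period=18)

["c", "bbcd", "ahfdfebe", "addeffbfbdcdhgbdah"]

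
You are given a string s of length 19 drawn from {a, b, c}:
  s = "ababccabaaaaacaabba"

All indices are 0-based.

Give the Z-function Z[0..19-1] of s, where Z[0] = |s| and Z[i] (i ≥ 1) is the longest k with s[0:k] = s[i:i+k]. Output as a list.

[19, 0, 2, 0, 0, 0, 3, 0, 1, 1, 1, 1, 1, 0, 1, 2, 0, 0, 1]

Z[0]=19
i=1: outside box; Z[1]=0
i=2: outside box; Z[2]=2 scan→box=[2,4)
i=3: min(r-i=1, Z[1]=0)=0; Z[3]=0
i=4: outside box; Z[4]=0
i=5: outside box; Z[5]=0
i=6: outside box; Z[6]=3 scan→box=[6,9)
i=7: min(r-i=2, Z[1]=0)=0; Z[7]=0
i=8: min(r-i=1, Z[2]=2)=1; Z[8]=1
i=9: outside box; Z[9]=1 scan→box=[9,10)
i=10: outside box; Z[10]=1 scan→box=[10,11)
i=11: outside box; Z[11]=1 scan→box=[11,12)
i=12: outside box; Z[12]=1 scan→box=[12,13)
i=13: outside box; Z[13]=0
i=14: outside box; Z[14]=1 scan→box=[14,15)
i=15: outside box; Z[15]=2 scan→box=[15,17)
i=16: min(r-i=1, Z[1]=0)=0; Z[16]=0
i=17: outside box; Z[17]=0
i=18: outside box; Z[18]=1 scan→box=[18,19)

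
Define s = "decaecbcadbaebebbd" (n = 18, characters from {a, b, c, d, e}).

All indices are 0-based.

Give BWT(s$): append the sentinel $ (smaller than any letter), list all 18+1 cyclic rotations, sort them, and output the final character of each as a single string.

dcbcdecbebeeba$bada

rank  rotation             last
    0  $decaecbcadbaebebbd  d
    1  adbaebebbd$decaecbc  c
    2  aebebbd$decaecbcadb  b
    3  aecbcadbaebebbd$dec  c
    4  baebebbd$decaecbcad  d
    5  bbd$decaecbcadbaebe  e
    6  bcadbaebebbd$decaec  c
    7  bd$decaecbcadbaebeb  b
    8  bebbd$decaecbcadbae  e
    9  cadbaebebbd$decaecb  b
   10  caecbcadbaebebbd$de  e
   11  cbcadbaebebbd$decae  e
   12  d$decaecbcadbaebebb  b
   13  dbaebebbd$decaecbca  a
   14  decaecbcadbaebebbd$  $
   15  ebbd$decaecbcadbaeb  b
   16  ebebbd$decaecbcadba  a
   17  ecaecbcadbaebebbd$d  d
   18  ecbcadbaebebbd$deca  a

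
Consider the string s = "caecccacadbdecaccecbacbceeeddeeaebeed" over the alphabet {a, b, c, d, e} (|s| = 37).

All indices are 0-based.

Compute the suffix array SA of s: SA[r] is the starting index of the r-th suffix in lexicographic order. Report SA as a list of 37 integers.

[6, 20, 14, 8, 31, 1, 19, 22, 10, 33, 5, 13, 7, 0, 18, 21, 4, 3, 15, 16, 23, 36, 9, 27, 11, 28, 30, 32, 12, 17, 2, 35, 26, 29, 34, 25, 24]

sorted suffixes:
  #0 SA[0]=6  'acadbdecaccecbacbceeeddeeaebeed'
  #1 SA[1]=20  'acbceeeddeeaebeed'
  #2 SA[2]=14  'accecbacbceeeddeeaebeed'
  #3 SA[3]=8  'adbdecaccecbacbceeeddeeaebeed'
  #4 SA[4]=31  'aebeed'
  #5 SA[5]=1  'aecccacadbdecaccecbacbceeeddeeaebeed'
  #6 SA[6]=19  'bacbceeeddeeaebeed'
  #7 SA[7]=22  'bceeeddeeaebeed'
  #8 SA[8]=10  'bdecaccecbacbceeeddeeaebeed'
  #9 SA[9]=33  'beed'
  #10 SA[10]=5  'cacadbdecaccecbacbceeeddeeaebeed'
  #11 SA[11]=13  'caccecbacbceeeddeeaebeed'
  #12 SA[12]=7  'cadbdecaccecbacbceeeddeeaebeed'
  #13 SA[13]=0  'caecccacadbdecaccecbacbceeeddeeaebeed'
  #14 SA[14]=18  'cbacbceeeddeeaebeed'
  #15 SA[15]=21  'cbceeeddeeaebeed'
  #16 SA[16]=4  'ccacadbdecaccecbacbceeeddeeaebeed'
  #17 SA[17]=3  'cccacadbdecaccecbacbceeeddeeaebeed'
  #18 SA[18]=15  'ccecbacbceeeddeeaebeed'
  #19 SA[19]=16  'cecbacbceeeddeeaebeed'
  #20 SA[20]=23  'ceeeddeeaebeed'
  #21 SA[21]=36  'd'
  #22 SA[22]=9  'dbdecaccecbacbceeeddeeaebeed'
  #23 SA[23]=27  'ddeeaebeed'
  #24 SA[24]=11  'decaccecbacbceeeddeeaebeed'
  #25 SA[25]=28  'deeaebeed'
  #26 SA[26]=30  'eaebeed'
  #27 SA[27]=32  'ebeed'
  #28 SA[28]=12  'ecaccecbacbceeeddeeaebeed'
  #29 SA[29]=17  'ecbacbceeeddeeaebeed'
  #30 SA[30]=2  'ecccacadbdecaccecbacbceeeddeeaebeed'
  #31 SA[31]=35  'ed'
  #32 SA[32]=26  'eddeeaebeed'
  #33 SA[33]=29  'eeaebeed'
  #34 SA[34]=34  'eed'
  #35 SA[35]=25  'eeddeeaebeed'
  #36 SA[36]=24  'eeeddeeaebeed'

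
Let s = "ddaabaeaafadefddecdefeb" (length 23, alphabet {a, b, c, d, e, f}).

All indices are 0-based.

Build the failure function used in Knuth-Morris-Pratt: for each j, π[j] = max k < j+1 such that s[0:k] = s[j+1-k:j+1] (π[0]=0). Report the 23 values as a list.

[0, 1, 0, 0, 0, 0, 0, 0, 0, 0, 0, 1, 0, 0, 1, 2, 0, 0, 1, 0, 0, 0, 0]

π[0] = 0
j=1 s[j]='d': π[1]=1 (border 'd')
j=2 s[j]='a': k: 1→0; π[2]=0 (border '')
j=3 s[j]='a': π[3]=0 (border '')
j=4 s[j]='b': π[4]=0 (border '')
j=5 s[j]='a': π[5]=0 (border '')
j=6 s[j]='e': π[6]=0 (border '')
j=7 s[j]='a': π[7]=0 (border '')
j=8 s[j]='a': π[8]=0 (border '')
j=9 s[j]='f': π[9]=0 (border '')
j=10 s[j]='a': π[10]=0 (border '')
j=11 s[j]='d': π[11]=1 (border 'd')
j=12 s[j]='e': k: 1→0; π[12]=0 (border '')
j=13 s[j]='f': π[13]=0 (border '')
j=14 s[j]='d': π[14]=1 (border 'd')
j=15 s[j]='d': π[15]=2 (border 'dd')
j=16 s[j]='e': k: 2→1→0; π[16]=0 (border '')
j=17 s[j]='c': π[17]=0 (border '')
j=18 s[j]='d': π[18]=1 (border 'd')
j=19 s[j]='e': k: 1→0; π[19]=0 (border '')
j=20 s[j]='f': π[20]=0 (border '')
j=21 s[j]='e': π[21]=0 (border '')
j=22 s[j]='b': π[22]=0 (border '')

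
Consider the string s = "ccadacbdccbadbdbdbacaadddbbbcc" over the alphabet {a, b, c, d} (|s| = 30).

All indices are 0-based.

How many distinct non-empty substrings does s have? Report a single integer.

421

sorted suffixes:
  #0 SA[0]=20  'aadddbbbcc'
  #1 SA[1]=18  'acaadddbbbcc'
  #2 SA[2]=4  'acbdccbadbdbdbacaadddbbbcc'
  #3 SA[3]=2  'adacbdccbadbdbdbacaadddbbbcc'
  #4 SA[4]=11  'adbdbdbacaadddbbbcc'
  #5 SA[5]=21  'adddbbbcc'
  #6 SA[6]=17  'bacaadddbbbcc'
  #7 SA[7]=10  'badbdbdbacaadddbbbcc'
  #8 SA[8]=25  'bbbcc'
  #9 SA[9]=26  'bbcc'
  #10 SA[10]=27  'bcc'
  #11 SA[11]=15  'bdbacaadddbbbcc'
  #12 SA[12]=13  'bdbdbacaadddbbbcc'
  #13 SA[13]=6  'bdccbadbdbdbacaadddbbbcc'
  #14 SA[14]=29  'c'
  #15 SA[15]=19  'caadddbbbcc'
  #16 SA[16]=1  'cadacbdccbadbdbdbacaadddbbbcc'
  #17 SA[17]=9  'cbadbdbdbacaadddbbbcc'
  #18 SA[18]=5  'cbdccbadbdbdbacaadddbbbcc'
  #19 SA[19]=28  'cc'
  #20 SA[20]=0  'ccadacbdccbadbdbdbacaadddbbbcc'
  #21 SA[21]=8  'ccbadbdbdbacaadddbbbcc'
  #22 SA[22]=3  'dacbdccbadbdbdbacaadddbbbcc'
  #23 SA[23]=16  'dbacaadddbbbcc'
  #24 SA[24]=24  'dbbbcc'
  #25 SA[25]=14  'dbdbacaadddbbbcc'
  #26 SA[26]=12  'dbdbdbacaadddbbbcc'
  #27 SA[27]=7  'dccbadbdbdbacaadddbbbcc'
  #28 SA[28]=23  'ddbbbcc'
  #29 SA[29]=22  'dddbbbcc'

SA = [20, 18, 4, 2, 11, 21, 17, 10, 25, 26, 27, 15, 13, 6, 29, 19, 1, 9, 5, 28, 0, 8, 3, 16, 24, 14, 12, 7, 23, 22]
i: (SA[i-1],SA[i]) lcp shared
  1: (20,18) 1 'a'
  2: (18,4) 2 'ac'
  3: (4,2) 1 'a'
  4: (2,11) 2 'ad'
  5: (11,21) 2 'ad'
  6: (21,17) 0 ''
  7: (17,10) 2 'ba'
  8: (10,25) 1 'b'
  9: (25,26) 2 'bb'
  10: (26,27) 1 'b'
  11: (27,15) 1 'b'
  12: (15,13) 3 'bdb'
  13: (13,6) 2 'bd'
  14: (6,29) 0 ''
  15: (29,19) 1 'c'
  16: (19,1) 2 'ca'
  17: (1,9) 1 'c'
  18: (9,5) 2 'cb'
  19: (5,28) 1 'c'
  20: (28,0) 2 'cc'
  21: (0,8) 2 'cc'
  22: (8,3) 0 ''
  23: (3,16) 1 'd'
  24: (16,24) 2 'db'
  25: (24,14) 2 'db'
  26: (14,12) 4 'dbdb'
  27: (12,7) 1 'd'
  28: (7,23) 1 'd'
  29: (23,22) 2 'dd'

n(n+1)/2 = 30·31/2 = 465
Σ LCP = 0 + 1 + 2 + 1 + 2 + 2 + 0 + 2 + 1 + 2 + 1 + 1 + 3 + 2 + 0 + 1 + 2 + 1 + 2 + 1 + 2 + 2 + 0 + 1 + 2 + 2 + 4 + 1 + 1 + 2 = 44
distinct = 465 − 44 = 421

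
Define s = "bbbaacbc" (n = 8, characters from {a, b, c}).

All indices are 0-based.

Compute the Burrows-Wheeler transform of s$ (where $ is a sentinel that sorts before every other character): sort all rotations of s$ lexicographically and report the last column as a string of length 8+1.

cbabb$cba

rank  rotation   last
    0  $bbbaacbc  c
    1  aacbc$bbb  b
    2  acbc$bbba  a
    3  baacbc$bb  b
    4  bbaacbc$b  b
    5  bbbaacbc$  $
    6  bc$bbbaac  c
    7  c$bbbaacb  b
    8  cbc$bbbaa  a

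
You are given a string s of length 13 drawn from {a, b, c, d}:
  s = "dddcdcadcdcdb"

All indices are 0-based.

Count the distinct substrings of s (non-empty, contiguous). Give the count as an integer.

72

rank→(start, suffix):
  0 → (6, 'adcdcdb')
  1 → (12, 'b')
  2 → (5, 'cadcdcdb')
  3 → (10, 'cdb')
  4 → (3, 'cdcadcdcdb')
  5 → (8, 'cdcdb')
  6 → (11, 'db')
  7 → (4, 'dcadcdcdb')
  8 → (9, 'dcdb')
  9 → (2, 'dcdcadcdcdb')
  10 → (7, 'dcdcdb')
  11 → (1, 'ddcdcadcdcdb')
  12 → (0, 'dddcdcadcdcdb')

SA = [6, 12, 5, 10, 3, 8, 11, 4, 9, 2, 7, 1, 0]
i: (SA[i-1],SA[i]) lcp shared
  1: (6,12) 0 ''
  2: (12,5) 0 ''
  3: (5,10) 1 'c'
  4: (10,3) 2 'cd'
  5: (3,8) 3 'cdc'
  6: (8,11) 0 ''
  7: (11,4) 1 'd'
  8: (4,9) 2 'dc'
  9: (9,2) 3 'dcd'
  10: (2,7) 4 'dcdc'
  11: (7,1) 1 'd'
  12: (1,0) 2 'dd'

n(n+1)/2 = 13·14/2 = 91
Σ LCP = 0 + 0 + 0 + 1 + 2 + 3 + 0 + 1 + 2 + 3 + 4 + 1 + 2 = 19
distinct = 91 − 19 = 72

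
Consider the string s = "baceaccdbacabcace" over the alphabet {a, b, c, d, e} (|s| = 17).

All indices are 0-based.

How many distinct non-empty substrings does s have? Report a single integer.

133

sorted suffixes:
  #0 SA[0]=11  'abcace'
  #1 SA[1]=9  'acabcace'
  #2 SA[2]=4  'accdbacabcace'
  #3 SA[3]=14  'ace'
  #4 SA[4]=1  'aceaccdbacabcace'
  #5 SA[5]=8  'bacabcace'
  #6 SA[6]=0  'baceaccdbacabcace'
  #7 SA[7]=12  'bcace'
  #8 SA[8]=10  'cabcace'
  #9 SA[9]=13  'cace'
  #10 SA[10]=5  'ccdbacabcace'
  #11 SA[11]=6  'cdbacabcace'
  #12 SA[12]=15  'ce'
  #13 SA[13]=2  'ceaccdbacabcace'
  #14 SA[14]=7  'dbacabcace'
  #15 SA[15]=16  'e'
  #16 SA[16]=3  'eaccdbacabcace'

SA = [11, 9, 4, 14, 1, 8, 0, 12, 10, 13, 5, 6, 15, 2, 7, 16, 3]
[i] adj suffixes → lcp
  [1] 11/9 → 1 ('a')
  [2] 9/4 → 2 ('ac')
  [3] 4/14 → 2 ('ac')
  [4] 14/1 → 3 ('ace')
  [5] 1/8 → 0 ('')
  [6] 8/0 → 3 ('bac')
  [7] 0/12 → 1 ('b')
  [8] 12/10 → 0 ('')
  [9] 10/13 → 2 ('ca')
  [10] 13/5 → 1 ('c')
  [11] 5/6 → 1 ('c')
  [12] 6/15 → 1 ('c')
  [13] 15/2 → 2 ('ce')
  [14] 2/7 → 0 ('')
  [15] 7/16 → 0 ('')
  [16] 16/3 → 1 ('e')

n(n+1)/2 = 17·18/2 = 153
Σ LCP = 0 + 1 + 2 + 2 + 3 + 0 + 3 + 1 + 0 + 2 + 1 + 1 + 1 + 2 + 0 + 0 + 1 = 20
distinct = 153 − 20 = 133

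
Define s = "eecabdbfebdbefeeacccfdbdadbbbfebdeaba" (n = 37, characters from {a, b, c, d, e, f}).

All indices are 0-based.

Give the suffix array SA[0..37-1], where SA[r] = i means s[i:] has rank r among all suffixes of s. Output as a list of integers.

rank | idx | suffix
   0 |  36 | a
   1 |  34 | aba
   2 |   3 | abdbfebdbefeeacccfdbdadbbbfebdeaba
   3 |  16 | acccfdbdadbbbfebdeaba
   4 |  24 | adbbbfebdeaba
   5 |  35 | ba
   6 |  26 | bbbfebdeaba
   7 |  27 | bbfebdeaba
   8 |  22 | bdadbbbfebdeaba
   9 |   9 | bdbefeeacccfdbdadbbbfebdeaba
  10 |   4 | bdbfebdbefeeacccfdbdadbbbfebdeaba
  11 |  31 | bdeaba
  12 |  11 | befeeacccfdbdadbbbfebdeaba
  13 |   6 | bfebdbefeeacccfdbdadbbbfebdeaba
  14 |  28 | bfebdeaba
  15 |   2 | cabdbfebdbefeeacccfdbdadbbbfebdeaba
  16 |  17 | cccfdbdadbbbfebdeaba
  17 |  18 | ccfdbdadbbbfebdeaba
  18 |  19 | cfdbdadbbbfebdeaba
  19 |  23 | dadbbbfebdeaba
  20 |  25 | dbbbfebdeaba
  21 |  21 | dbdadbbbfebdeaba
  22 |  10 | dbefeeacccfdbdadbbbfebdeaba
  23 |   5 | dbfebdbefeeacccfdbdadbbbfebdeaba
  24 |  32 | deaba
  25 |  33 | eaba
  26 |  15 | eacccfdbdadbbbfebdeaba
  27 |   8 | ebdbefeeacccfdbdadbbbfebdeaba
  28 |  30 | ebdeaba
  29 |   1 | ecabdbfebdbefeeacccfdbdadbbbfebdeaba
  30 |  14 | eeacccfdbdadbbbfebdeaba
  31 |   0 | eecabdbfebdbefeeacccfdbdadbbbfebdeaba
  32 |  12 | efeeacccfdbdadbbbfebdeaba
  33 |  20 | fdbdadbbbfebdeaba
  34 |   7 | febdbefeeacccfdbdadbbbfebdeaba
  35 |  29 | febdeaba
  36 |  13 | feeacccfdbdadbbbfebdeaba

[36, 34, 3, 16, 24, 35, 26, 27, 22, 9, 4, 31, 11, 6, 28, 2, 17, 18, 19, 23, 25, 21, 10, 5, 32, 33, 15, 8, 30, 1, 14, 0, 12, 20, 7, 29, 13]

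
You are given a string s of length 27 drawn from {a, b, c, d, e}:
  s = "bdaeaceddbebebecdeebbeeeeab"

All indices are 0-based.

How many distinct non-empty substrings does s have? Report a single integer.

rank→(start, suffix):
  0 → (25, 'ab')
  1 → (4, 'aceddbebebecdeebbeeeeab')
  2 → (2, 'aeaceddbebebecdeebbeeeeab')
  3 → (26, 'b')
  4 → (19, 'bbeeeeab')
  5 → (0, 'bdaeaceddbebebecdeebbeeeeab')
  6 → (9, 'bebebecdeebbeeeeab')
  7 → (11, 'bebecdeebbeeeeab')
  8 → (13, 'becdeebbeeeeab')
  9 → (20, 'beeeeab')
  10 → (15, 'cdeebbeeeeab')
  11 → (5, 'ceddbebebecdeebbeeeeab')
  12 → (1, 'daeaceddbebebecdeebbeeeeab')
  13 → (8, 'dbebebecdeebbeeeeab')
  14 → (7, 'ddbebebecdeebbeeeeab')
  15 → (16, 'deebbeeeeab')
  16 → (24, 'eab')
  17 → (3, 'eaceddbebebecdeebbeeeeab')
  18 → (18, 'ebbeeeeab')
  19 → (10, 'ebebecdeebbeeeeab')
  20 → (12, 'ebecdeebbeeeeab')
  21 → (14, 'ecdeebbeeeeab')
  22 → (6, 'eddbebebecdeebbeeeeab')
  23 → (23, 'eeab')
  24 → (17, 'eebbeeeeab')
  25 → (22, 'eeeab')
  26 → (21, 'eeeeab')

SA = [25, 4, 2, 26, 19, 0, 9, 11, 13, 20, 15, 5, 1, 8, 7, 16, 24, 3, 18, 10, 12, 14, 6, 23, 17, 22, 21]
i: (SA[i-1],SA[i]) lcp shared
  1: (25,4) 1 'a'
  2: (4,2) 1 'a'
  3: (2,26) 0 ''
  4: (26,19) 1 'b'
  5: (19,0) 1 'b'
  6: (0,9) 1 'b'
  7: (9,11) 4 'bebe'
  8: (11,13) 2 'be'
  9: (13,20) 2 'be'
  10: (20,15) 0 ''
  11: (15,5) 1 'c'
  12: (5,1) 0 ''
  13: (1,8) 1 'd'
  14: (8,7) 1 'd'
  15: (7,16) 1 'd'
  16: (16,24) 0 ''
  17: (24,3) 2 'ea'
  18: (3,18) 1 'e'
  19: (18,10) 2 'eb'
  20: (10,12) 3 'ebe'
  21: (12,14) 1 'e'
  22: (14,6) 1 'e'
  23: (6,23) 1 'e'
  24: (23,17) 2 'ee'
  25: (17,22) 2 'ee'
  26: (22,21) 3 'eee'

n(n+1)/2 = 27·28/2 = 378
Σ LCP = 0 + 1 + 1 + 0 + 1 + 1 + 1 + 4 + 2 + 2 + 0 + 1 + 0 + 1 + 1 + 1 + 0 + 2 + 1 + 2 + 3 + 1 + 1 + 1 + 2 + 2 + 3 = 35
distinct = 378 − 35 = 343

343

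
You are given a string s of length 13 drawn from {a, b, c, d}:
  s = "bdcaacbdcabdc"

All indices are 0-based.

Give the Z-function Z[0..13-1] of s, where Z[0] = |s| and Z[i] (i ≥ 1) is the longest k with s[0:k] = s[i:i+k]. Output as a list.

[13, 0, 0, 0, 0, 0, 4, 0, 0, 0, 3, 0, 0]

Z[0]=13
i=1: i≥r, start 0; Z[1]=0
i=2: i≥r, start 0; Z[2]=0
i=3: i≥r, start 0; Z[3]=0
i=4: i≥r, start 0; Z[4]=0
i=5: i≥r, start 0; Z[5]=0
i=6: i≥r, start 0; Z[6]=4 extend→box=[6,10)
i=7: min(r-i=3, Z[1]=0)=0; Z[7]=0
i=8: min(r-i=2, Z[2]=0)=0; Z[8]=0
i=9: min(r-i=1, Z[3]=0)=0; Z[9]=0
i=10: i≥r, start 0; Z[10]=3 extend→box=[10,13)
i=11: min(r-i=2, Z[1]=0)=0; Z[11]=0
i=12: min(r-i=1, Z[2]=0)=0; Z[12]=0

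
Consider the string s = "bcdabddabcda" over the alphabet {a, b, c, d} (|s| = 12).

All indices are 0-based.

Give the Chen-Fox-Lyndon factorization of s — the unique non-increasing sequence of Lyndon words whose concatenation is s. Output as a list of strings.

["bcd", "abdd", "abcd", "a"]

emit factor 1: 'bcd' (i=0, period=3)
emit factor 2: 'abdd' (i=3, period=4)
emit factor 3: 'abcd' (i=7, period=4)
emit factor 4: 'a' (i=11, period=1)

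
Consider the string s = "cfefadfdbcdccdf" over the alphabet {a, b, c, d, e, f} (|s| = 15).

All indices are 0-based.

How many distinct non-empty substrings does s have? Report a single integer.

109

rank→(start, suffix):
  0 → (4, 'adfdbcdccdf')
  1 → (8, 'bcdccdf')
  2 → (11, 'ccdf')
  3 → (9, 'cdccdf')
  4 → (12, 'cdf')
  5 → (0, 'cfefadfdbcdccdf')
  6 → (7, 'dbcdccdf')
  7 → (10, 'dccdf')
  8 → (13, 'df')
  9 → (5, 'dfdbcdccdf')
  10 → (2, 'efadfdbcdccdf')
  11 → (14, 'f')
  12 → (3, 'fadfdbcdccdf')
  13 → (6, 'fdbcdccdf')
  14 → (1, 'fefadfdbcdccdf')

SA = [4, 8, 11, 9, 12, 0, 7, 10, 13, 5, 2, 14, 3, 6, 1]
rank  pair      lcp
   1  s[4:],s[8:]  0  ''
   2  s[8:],s[11:]  0  ''
   3  s[11:],s[9:]  1  'c'
   4  s[9:],s[12:]  2  'cd'
   5  s[12:],s[0:]  1  'c'
   6  s[0:],s[7:]  0  ''
   7  s[7:],s[10:]  1  'd'
   8  s[10:],s[13:]  1  'd'
   9  s[13:],s[5:]  2  'df'
  10  s[5:],s[2:]  0  ''
  11  s[2:],s[14:]  0  ''
  12  s[14:],s[3:]  1  'f'
  13  s[3:],s[6:]  1  'f'
  14  s[6:],s[1:]  1  'f'

n(n+1)/2 = 15·16/2 = 120
Σ LCP = 0 + 0 + 0 + 1 + 2 + 1 + 0 + 1 + 1 + 2 + 0 + 0 + 1 + 1 + 1 = 11
distinct = 120 − 11 = 109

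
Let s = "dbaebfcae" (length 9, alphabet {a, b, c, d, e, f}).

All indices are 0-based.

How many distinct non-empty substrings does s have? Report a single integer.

41

rank→(start, suffix):
  0 → (7, 'ae')
  1 → (2, 'aebfcae')
  2 → (1, 'baebfcae')
  3 → (4, 'bfcae')
  4 → (6, 'cae')
  5 → (0, 'dbaebfcae')
  6 → (8, 'e')
  7 → (3, 'ebfcae')
  8 → (5, 'fcae')

SA = [7, 2, 1, 4, 6, 0, 8, 3, 5]
[i] adj suffixes → lcp
  [1] 7/2 → 2 ('ae')
  [2] 2/1 → 0 ('')
  [3] 1/4 → 1 ('b')
  [4] 4/6 → 0 ('')
  [5] 6/0 → 0 ('')
  [6] 0/8 → 0 ('')
  [7] 8/3 → 1 ('e')
  [8] 3/5 → 0 ('')

n(n+1)/2 = 9·10/2 = 45
Σ LCP = 0 + 2 + 0 + 1 + 0 + 0 + 0 + 1 + 0 = 4
distinct = 45 − 4 = 41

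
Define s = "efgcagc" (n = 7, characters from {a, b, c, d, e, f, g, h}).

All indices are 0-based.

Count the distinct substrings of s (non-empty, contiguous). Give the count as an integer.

25

rank | idx | suffix
   0 |   4 | agc
   1 |   6 | c
   2 |   3 | cagc
   3 |   0 | efgcagc
   4 |   1 | fgcagc
   5 |   5 | gc
   6 |   2 | gcagc

SA = [4, 6, 3, 0, 1, 5, 2]
i: (SA[i-1],SA[i]) lcp shared
  1: (4,6) 0 ''
  2: (6,3) 1 'c'
  3: (3,0) 0 ''
  4: (0,1) 0 ''
  5: (1,5) 0 ''
  6: (5,2) 2 'gc'

n(n+1)/2 = 7·8/2 = 28
Σ LCP = 0 + 0 + 1 + 0 + 0 + 0 + 2 = 3
distinct = 28 − 3 = 25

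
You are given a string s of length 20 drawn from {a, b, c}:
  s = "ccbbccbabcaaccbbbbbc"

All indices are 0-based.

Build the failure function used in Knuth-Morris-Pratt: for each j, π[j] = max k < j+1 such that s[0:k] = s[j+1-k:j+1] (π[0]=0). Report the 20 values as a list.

π[0] = 0
j=1 s[j]='c': π[1]=1 (border 'c')
j=2 s[j]='b': k: 1→0; π[2]=0 (border '')
j=3 s[j]='b': π[3]=0 (border '')
j=4 s[j]='c': π[4]=1 (border 'c')
j=5 s[j]='c': π[5]=2 (border 'cc')
j=6 s[j]='b': π[6]=3 (border 'ccb')
j=7 s[j]='a': k: 3→0; π[7]=0 (border '')
j=8 s[j]='b': π[8]=0 (border '')
j=9 s[j]='c': π[9]=1 (border 'c')
j=10 s[j]='a': k: 1→0; π[10]=0 (border '')
j=11 s[j]='a': π[11]=0 (border '')
j=12 s[j]='c': π[12]=1 (border 'c')
j=13 s[j]='c': π[13]=2 (border 'cc')
j=14 s[j]='b': π[14]=3 (border 'ccb')
j=15 s[j]='b': π[15]=4 (border 'ccbb')
j=16 s[j]='b': k: 4→0; π[16]=0 (border '')
j=17 s[j]='b': π[17]=0 (border '')
j=18 s[j]='b': π[18]=0 (border '')
j=19 s[j]='c': π[19]=1 (border 'c')

[0, 1, 0, 0, 1, 2, 3, 0, 0, 1, 0, 0, 1, 2, 3, 4, 0, 0, 0, 1]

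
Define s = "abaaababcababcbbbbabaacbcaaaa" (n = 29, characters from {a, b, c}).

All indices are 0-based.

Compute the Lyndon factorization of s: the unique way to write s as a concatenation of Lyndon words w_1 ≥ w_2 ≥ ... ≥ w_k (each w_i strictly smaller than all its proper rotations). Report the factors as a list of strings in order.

emit factor 1: 'ab' (i=0, period=2)
emit factor 2: 'aaababcababcbbbbabaacbc' (i=2, period=23)
emit factor 3: 'a' (i=25, period=1)
emit factor 4: 'a' (i=26, period=1)
emit factor 5: 'a' (i=27, period=1)
emit factor 6: 'a' (i=28, period=1)

["ab", "aaababcababcbbbbabaacbc", "a", "a", "a", "a"]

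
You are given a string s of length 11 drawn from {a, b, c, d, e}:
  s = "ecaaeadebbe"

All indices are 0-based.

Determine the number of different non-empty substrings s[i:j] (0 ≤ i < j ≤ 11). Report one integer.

60

sorted suffixes:
  #0 SA[0]=2  'aaeadebbe'
  #1 SA[1]=5  'adebbe'
  #2 SA[2]=3  'aeadebbe'
  #3 SA[3]=8  'bbe'
  #4 SA[4]=9  'be'
  #5 SA[5]=1  'caaeadebbe'
  #6 SA[6]=6  'debbe'
  #7 SA[7]=10  'e'
  #8 SA[8]=4  'eadebbe'
  #9 SA[9]=7  'ebbe'
  #10 SA[10]=0  'ecaaeadebbe'

SA = [2, 5, 3, 8, 9, 1, 6, 10, 4, 7, 0]
rank  pair      lcp
   1  s[2:],s[5:]  1  'a'
   2  s[5:],s[3:]  1  'a'
   3  s[3:],s[8:]  0  ''
   4  s[8:],s[9:]  1  'b'
   5  s[9:],s[1:]  0  ''
   6  s[1:],s[6:]  0  ''
   7  s[6:],s[10:]  0  ''
   8  s[10:],s[4:]  1  'e'
   9  s[4:],s[7:]  1  'e'
  10  s[7:],s[0:]  1  'e'

n(n+1)/2 = 11·12/2 = 66
Σ LCP = 0 + 1 + 1 + 0 + 1 + 0 + 0 + 0 + 1 + 1 + 1 = 6
distinct = 66 − 6 = 60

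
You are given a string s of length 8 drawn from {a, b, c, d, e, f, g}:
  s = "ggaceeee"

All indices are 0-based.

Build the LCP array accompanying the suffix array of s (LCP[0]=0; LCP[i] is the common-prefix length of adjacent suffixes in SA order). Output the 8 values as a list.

rank | idx | suffix
   0 |   2 | aceeee
   1 |   3 | ceeee
   2 |   7 | e
   3 |   6 | ee
   4 |   5 | eee
   5 |   4 | eeee
   6 |   1 | gaceeee
   7 |   0 | ggaceeee

SA = [2, 3, 7, 6, 5, 4, 1, 0]
i: (SA[i-1],SA[i]) lcp shared
  1: (2,3) 0 ''
  2: (3,7) 0 ''
  3: (7,6) 1 'e'
  4: (6,5) 2 'ee'
  5: (5,4) 3 'eee'
  6: (4,1) 0 ''
  7: (1,0) 1 'g'

[0, 0, 0, 1, 2, 3, 0, 1]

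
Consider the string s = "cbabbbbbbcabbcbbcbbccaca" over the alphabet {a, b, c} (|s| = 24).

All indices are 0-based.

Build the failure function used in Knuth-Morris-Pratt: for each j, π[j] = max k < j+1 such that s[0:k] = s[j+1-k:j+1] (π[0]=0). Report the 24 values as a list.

[0, 0, 0, 0, 0, 0, 0, 0, 0, 1, 0, 0, 0, 1, 2, 0, 1, 2, 0, 1, 1, 0, 1, 0]

π[0] = 0
j=1 s[j]='b': π[1]=0 (border '')
j=2 s[j]='a': π[2]=0 (border '')
j=3 s[j]='b': π[3]=0 (border '')
j=4 s[j]='b': π[4]=0 (border '')
j=5 s[j]='b': π[5]=0 (border '')
j=6 s[j]='b': π[6]=0 (border '')
j=7 s[j]='b': π[7]=0 (border '')
j=8 s[j]='b': π[8]=0 (border '')
j=9 s[j]='c': π[9]=1 (border 'c')
j=10 s[j]='a': k: 1→0; π[10]=0 (border '')
j=11 s[j]='b': π[11]=0 (border '')
j=12 s[j]='b': π[12]=0 (border '')
j=13 s[j]='c': π[13]=1 (border 'c')
j=14 s[j]='b': π[14]=2 (border 'cb')
j=15 s[j]='b': k: 2→0; π[15]=0 (border '')
j=16 s[j]='c': π[16]=1 (border 'c')
j=17 s[j]='b': π[17]=2 (border 'cb')
j=18 s[j]='b': k: 2→0; π[18]=0 (border '')
j=19 s[j]='c': π[19]=1 (border 'c')
j=20 s[j]='c': k: 1→0; π[20]=1 (border 'c')
j=21 s[j]='a': k: 1→0; π[21]=0 (border '')
j=22 s[j]='c': π[22]=1 (border 'c')
j=23 s[j]='a': k: 1→0; π[23]=0 (border '')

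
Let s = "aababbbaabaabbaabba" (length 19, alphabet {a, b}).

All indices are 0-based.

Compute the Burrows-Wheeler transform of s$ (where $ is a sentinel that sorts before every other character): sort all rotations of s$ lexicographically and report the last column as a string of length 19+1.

rank  rotation              last
    0  $aababbbaabaabbaabba  a
    1  a$aababbbaabaabbaabb  b
    2  aabaabbaabba$aababbb  b
    3  aababbbaabaabbaabba$  $
    4  aabba$aababbbaabaabb  b
    5  aabbaabba$aababbbaab  b
    6  abaabbaabba$aababbba  a
    7  ababbbaabaabbaabba$a  a
    8  abba$aababbbaabaabba  a
    9  abbaabba$aababbbaaba  a
   10  abbbaabaabbaabba$aab  b
   11  ba$aababbbaabaabbaab  b
   12  baabaabbaabba$aababb  b
   13  baabba$aababbbaabaab  b
   14  baabbaabba$aababbbaa  a
   15  babbbaabaabbaabba$aa  a
   16  bba$aababbbaabaabbaa  a
   17  bbaabaabbaabba$aabab  b
   18  bbaabba$aababbbaabaa  a
   19  bbbaabaabbaabba$aaba  a

abb$bbaaaabbbbaaabaa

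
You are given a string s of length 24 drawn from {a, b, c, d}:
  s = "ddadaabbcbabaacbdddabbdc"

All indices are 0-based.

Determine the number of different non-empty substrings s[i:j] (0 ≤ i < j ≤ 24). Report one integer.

rank→(start, suffix):
  0 → (4, 'aabbcbabaacbdddabbdc')
  1 → (12, 'aacbdddabbdc')
  2 → (10, 'abaacbdddabbdc')
  3 → (5, 'abbcbabaacbdddabbdc')
  4 → (19, 'abbdc')
  5 → (13, 'acbdddabbdc')
  6 → (2, 'adaabbcbabaacbdddabbdc')
  7 → (11, 'baacbdddabbdc')
  8 → (9, 'babaacbdddabbdc')
  9 → (6, 'bbcbabaacbdddabbdc')
  10 → (20, 'bbdc')
  11 → (7, 'bcbabaacbdddabbdc')
  12 → (21, 'bdc')
  13 → (15, 'bdddabbdc')
  14 → (23, 'c')
  15 → (8, 'cbabaacbdddabbdc')
  16 → (14, 'cbdddabbdc')
  17 → (3, 'daabbcbabaacbdddabbdc')
  18 → (18, 'dabbdc')
  19 → (1, 'dadaabbcbabaacbdddabbdc')
  20 → (22, 'dc')
  21 → (17, 'ddabbdc')
  22 → (0, 'ddadaabbcbabaacbdddabbdc')
  23 → (16, 'dddabbdc')

SA = [4, 12, 10, 5, 19, 13, 2, 11, 9, 6, 20, 7, 21, 15, 23, 8, 14, 3, 18, 1, 22, 17, 0, 16]
rank  pair      lcp
   1  s[4:],s[12:]  2  'aa'
   2  s[12:],s[10:]  1  'a'
   3  s[10:],s[5:]  2  'ab'
   4  s[5:],s[19:]  3  'abb'
   5  s[19:],s[13:]  1  'a'
   6  s[13:],s[2:]  1  'a'
   7  s[2:],s[11:]  0  ''
   8  s[11:],s[9:]  2  'ba'
   9  s[9:],s[6:]  1  'b'
  10  s[6:],s[20:]  2  'bb'
  11  s[20:],s[7:]  1  'b'
  12  s[7:],s[21:]  1  'b'
  13  s[21:],s[15:]  2  'bd'
  14  s[15:],s[23:]  0  ''
  15  s[23:],s[8:]  1  'c'
  16  s[8:],s[14:]  2  'cb'
  17  s[14:],s[3:]  0  ''
  18  s[3:],s[18:]  2  'da'
  19  s[18:],s[1:]  2  'da'
  20  s[1:],s[22:]  1  'd'
  21  s[22:],s[17:]  1  'd'
  22  s[17:],s[0:]  3  'dda'
  23  s[0:],s[16:]  2  'dd'

n(n+1)/2 = 24·25/2 = 300
Σ LCP = 0 + 2 + 1 + 2 + 3 + 1 + 1 + 0 + 2 + 1 + 2 + 1 + 1 + 2 + 0 + 1 + 2 + 0 + 2 + 2 + 1 + 1 + 3 + 2 = 33
distinct = 300 − 33 = 267

267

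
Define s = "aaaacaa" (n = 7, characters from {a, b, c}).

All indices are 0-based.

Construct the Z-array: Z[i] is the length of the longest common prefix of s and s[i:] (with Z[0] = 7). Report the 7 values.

[7, 3, 2, 1, 0, 2, 1]

Z[0]=7
i=1: i≥r, start 0; Z[1]=3 extend→box=[1,4)
i=2: min(r-i=2, Z[1]=3)=2; Z[2]=2
i=3: min(r-i=1, Z[2]=2)=1; Z[3]=1
i=4: i≥r, start 0; Z[4]=0
i=5: i≥r, start 0; Z[5]=2 extend→box=[5,7)
i=6: min(r-i=1, Z[1]=3)=1; Z[6]=1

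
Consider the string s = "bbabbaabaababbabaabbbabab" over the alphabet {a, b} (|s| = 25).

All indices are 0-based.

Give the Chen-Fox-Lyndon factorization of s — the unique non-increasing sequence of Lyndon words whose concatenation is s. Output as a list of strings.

emit factor 1: 'b' (i=0, period=1)
emit factor 2: 'b' (i=1, period=1)
emit factor 3: 'abb' (i=2, period=3)
emit factor 4: 'aabaababbabaabbbabab' (i=5, period=20)

["b", "b", "abb", "aabaababbabaabbbabab"]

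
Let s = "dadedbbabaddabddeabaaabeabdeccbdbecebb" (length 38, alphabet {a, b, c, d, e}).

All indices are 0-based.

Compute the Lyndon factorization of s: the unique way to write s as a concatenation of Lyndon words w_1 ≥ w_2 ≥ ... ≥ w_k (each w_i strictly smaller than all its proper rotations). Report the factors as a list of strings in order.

["d", "adedbb", "abaddabdde", "ab", "aaabeabdeccbdbecebb"]

emit factor 1: 'd' (i=0, period=1)
emit factor 2: 'adedbb' (i=1, period=6)
emit factor 3: 'abaddabdde' (i=7, period=10)
emit factor 4: 'ab' (i=17, period=2)
emit factor 5: 'aaabeabdeccbdbecebb' (i=19, period=19)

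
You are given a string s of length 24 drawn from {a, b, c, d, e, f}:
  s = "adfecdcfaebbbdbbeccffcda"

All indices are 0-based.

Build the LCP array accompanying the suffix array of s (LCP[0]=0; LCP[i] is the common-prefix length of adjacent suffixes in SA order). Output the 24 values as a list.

[0, 1, 1, 0, 2, 2, 1, 1, 0, 1, 2, 1, 2, 0, 1, 1, 1, 0, 1, 2, 0, 1, 1, 1]

rank→(start, suffix):
  0 → (23, 'a')
  1 → (0, 'adfecdcfaebbbdbbeccffcda')
  2 → (8, 'aebbbdbbeccffcda')
  3 → (10, 'bbbdbbeccffcda')
  4 → (11, 'bbdbbeccffcda')
  5 → (14, 'bbeccffcda')
  6 → (12, 'bdbbeccffcda')
  7 → (15, 'beccffcda')
  8 → (17, 'ccffcda')
  9 → (21, 'cda')
  10 → (4, 'cdcfaebbbdbbeccffcda')
  11 → (6, 'cfaebbbdbbeccffcda')
  12 → (18, 'cffcda')
  13 → (22, 'da')
  14 → (13, 'dbbeccffcda')
  15 → (5, 'dcfaebbbdbbeccffcda')
  16 → (1, 'dfecdcfaebbbdbbeccffcda')
  17 → (9, 'ebbbdbbeccffcda')
  18 → (16, 'eccffcda')
  19 → (3, 'ecdcfaebbbdbbeccffcda')
  20 → (7, 'faebbbdbbeccffcda')
  21 → (20, 'fcda')
  22 → (2, 'fecdcfaebbbdbbeccffcda')
  23 → (19, 'ffcda')

SA = [23, 0, 8, 10, 11, 14, 12, 15, 17, 21, 4, 6, 18, 22, 13, 5, 1, 9, 16, 3, 7, 20, 2, 19]
i: (SA[i-1],SA[i]) lcp shared
  1: (23,0) 1 'a'
  2: (0,8) 1 'a'
  3: (8,10) 0 ''
  4: (10,11) 2 'bb'
  5: (11,14) 2 'bb'
  6: (14,12) 1 'b'
  7: (12,15) 1 'b'
  8: (15,17) 0 ''
  9: (17,21) 1 'c'
  10: (21,4) 2 'cd'
  11: (4,6) 1 'c'
  12: (6,18) 2 'cf'
  13: (18,22) 0 ''
  14: (22,13) 1 'd'
  15: (13,5) 1 'd'
  16: (5,1) 1 'd'
  17: (1,9) 0 ''
  18: (9,16) 1 'e'
  19: (16,3) 2 'ec'
  20: (3,7) 0 ''
  21: (7,20) 1 'f'
  22: (20,2) 1 'f'
  23: (2,19) 1 'f'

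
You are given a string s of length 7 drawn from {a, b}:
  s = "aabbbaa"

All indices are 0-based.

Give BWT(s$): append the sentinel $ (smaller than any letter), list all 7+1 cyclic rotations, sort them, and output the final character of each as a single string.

aab$abba

rank  rotation  last
    0  $aabbbaa  a
    1  a$aabbba  a
    2  aa$aabbb  b
    3  aabbbaa$  $
    4  abbbaa$a  a
    5  baa$aabb  b
    6  bbaa$aab  b
    7  bbbaa$aa  a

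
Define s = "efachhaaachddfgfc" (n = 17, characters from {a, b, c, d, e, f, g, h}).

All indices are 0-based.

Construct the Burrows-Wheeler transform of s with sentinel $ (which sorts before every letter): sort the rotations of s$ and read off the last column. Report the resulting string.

chaaffaahd$egdfhcc

rank  rotation            last
    0  $efachhaaachddfgfc  c
    1  aaachddfgfc$efachh  h
    2  aachddfgfc$efachha  a
    3  achddfgfc$efachhaa  a
    4  achhaaachddfgfc$ef  f
    5  c$efachhaaachddfgf  f
    6  chddfgfc$efachhaaa  a
    7  chhaaachddfgfc$efa  a
    8  ddfgfc$efachhaaach  h
    9  dfgfc$efachhaaachd  d
   10  efachhaaachddfgfc$  $
   11  fachhaaachddfgfc$e  e
   12  fc$efachhaaachddfg  g
   13  fgfc$efachhaaachdd  d
   14  gfc$efachhaaachddf  f
   15  haaachddfgfc$efach  h
   16  hddfgfc$efachhaaac  c
   17  hhaaachddfgfc$efac  c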